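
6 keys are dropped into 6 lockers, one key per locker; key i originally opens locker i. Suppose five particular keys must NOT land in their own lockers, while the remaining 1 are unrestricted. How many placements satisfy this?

309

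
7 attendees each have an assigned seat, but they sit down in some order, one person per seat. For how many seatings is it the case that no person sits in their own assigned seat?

1854

!7 is the nearest integer to 7!/e.
7! = 5040, and 5040/e ≈ 1854.11, so !7 = 1854.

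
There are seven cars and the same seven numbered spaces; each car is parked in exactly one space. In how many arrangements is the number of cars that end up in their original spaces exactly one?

1855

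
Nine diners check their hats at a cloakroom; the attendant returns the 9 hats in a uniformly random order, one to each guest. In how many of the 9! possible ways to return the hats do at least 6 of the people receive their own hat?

205

Sum C(9,i)·!(9-i) for i = 6..9:
  i=6: C(9,6)·!3 = 84·2 = 168
  i=7: C(9,7)·!2 = 36·1 = 36
  i=8: C(9,8)·!1 = 9·0 = 0
  i=9: C(9,9)·!0 = 1·1 = 1
Total = 205.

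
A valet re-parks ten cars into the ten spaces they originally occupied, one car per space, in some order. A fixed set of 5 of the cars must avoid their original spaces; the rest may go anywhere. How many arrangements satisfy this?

2170680

Inclusion-exclusion on the 5 forbidden self-matches:
Σ_{j=0}^{5} (-1)^j C(5,j)(10-j)!
= C(5,0)·10! - C(5,1)·9! + C(5,2)·8! - C(5,3)·7! + C(5,4)·6! - C(5,5)·5!
= 3628800 - 1814400 + 403200 - 50400 + 3600 - 120
= 2170680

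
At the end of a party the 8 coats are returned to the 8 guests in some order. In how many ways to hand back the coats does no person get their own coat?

Recurrence: !8 = 7·(!7 + !6).
!8 = 7·(1854 + 265) = 7·2119 = 14833

14833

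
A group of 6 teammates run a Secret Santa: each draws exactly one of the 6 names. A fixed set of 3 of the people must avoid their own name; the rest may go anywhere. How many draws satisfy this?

426

Let A_j be the event that the j-th constrained one is fixed. By inclusion-exclusion over the 3 events:
Σ_{j=0}^{3} (-1)^j C(3,j)(6-j)!
= C(3,0)·6! - C(3,1)·5! + C(3,2)·4! - C(3,3)·3!
= 720 - 360 + 72 - 6
= 426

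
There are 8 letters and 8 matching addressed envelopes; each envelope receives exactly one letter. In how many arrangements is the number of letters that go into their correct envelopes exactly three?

2464

Choose which 3 of the 8 are fixed: C(8,3) = 56.
The remaining 5 must be deranged: !5 = 44.
Total: 56 × 44 = 2464.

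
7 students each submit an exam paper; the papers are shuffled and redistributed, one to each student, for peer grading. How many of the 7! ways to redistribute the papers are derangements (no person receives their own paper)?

1854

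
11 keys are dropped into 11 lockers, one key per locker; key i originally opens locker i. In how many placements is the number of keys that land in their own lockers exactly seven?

2970

Pick the 7 fixed positions: C(11,7) = 330 ways.
The other 4 form a derangement: !4 = 9.
Total: 330 × 9 = 2970.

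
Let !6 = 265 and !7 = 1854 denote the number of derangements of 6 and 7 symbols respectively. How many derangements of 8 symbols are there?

14833

!8 = (8-1)·(!7 + !6) = 7·(1854 + 265) = 7·2119 = 14833.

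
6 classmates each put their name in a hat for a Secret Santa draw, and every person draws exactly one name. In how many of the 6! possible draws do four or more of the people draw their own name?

16

Sum C(6,i)·!(6-i) for i = 4..6:
  i=4: C(6,4)·!2 = 15·1 = 15
  i=5: C(6,5)·!1 = 6·0 = 0
  i=6: C(6,6)·!0 = 1·1 = 1
Total = 16.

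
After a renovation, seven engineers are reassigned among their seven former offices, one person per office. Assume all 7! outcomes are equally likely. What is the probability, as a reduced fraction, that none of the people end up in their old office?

Favorable outcomes: !7 = 1854.
Total outcomes: 7! = 5040.
Probability = 1854/5040 = 103/280.

103/280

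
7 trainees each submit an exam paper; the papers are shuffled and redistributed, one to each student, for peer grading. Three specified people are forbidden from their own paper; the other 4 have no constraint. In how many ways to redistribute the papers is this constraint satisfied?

3216

Let A_j be the event that the j-th constrained one is fixed. By inclusion-exclusion over the 3 events:
Σ_{j=0}^{3} (-1)^j C(3,j)(7-j)!
= C(3,0)·7! - C(3,1)·6! + C(3,2)·5! - C(3,3)·4!
= 5040 - 2160 + 360 - 24
= 3216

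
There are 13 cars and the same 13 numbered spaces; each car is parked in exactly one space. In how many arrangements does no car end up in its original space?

2290792932

The subfactorial !13 = [13!/e] (nearest integer).
13! = 6227020800, and 6227020800/e ≈ 2290792932.07, so !13 = 2290792932.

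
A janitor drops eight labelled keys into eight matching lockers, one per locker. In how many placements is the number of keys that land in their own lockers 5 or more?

141

Sum C(8,i)·!(8-i) for i = 5..8:
  i=5: C(8,5)·!3 = 56·2 = 112
  i=6: C(8,6)·!2 = 28·1 = 28
  i=7: C(8,7)·!1 = 8·0 = 0
  i=8: C(8,8)·!0 = 1·1 = 1
Total = 141.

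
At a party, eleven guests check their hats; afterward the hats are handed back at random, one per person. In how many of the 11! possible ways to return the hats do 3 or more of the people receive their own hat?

Sum C(11,i)·!(11-i) for i = 3..11:
  i=3: C(11,3)·!8 = 165·14833 = 2447445
  i=4: C(11,4)·!7 = 330·1854 = 611820
  i=5: C(11,5)·!6 = 462·265 = 122430
  i=6: C(11,6)·!5 = 462·44 = 20328
  i=7: C(11,7)·!4 = 330·9 = 2970
  i=8: C(11,8)·!3 = 165·2 = 330
  i=9: C(11,9)·!2 = 55·1 = 55
  i=10: C(11,10)·!1 = 11·0 = 0
  i=11: C(11,11)·!0 = 1·1 = 1
Total = 3205379.

3205379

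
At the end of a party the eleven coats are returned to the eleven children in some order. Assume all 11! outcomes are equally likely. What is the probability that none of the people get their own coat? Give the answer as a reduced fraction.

Favorable outcomes: !11 = 14684570.
Total outcomes: 11! = 39916800.
Probability = 14684570/39916800 = 1468457/3991680.

1468457/3991680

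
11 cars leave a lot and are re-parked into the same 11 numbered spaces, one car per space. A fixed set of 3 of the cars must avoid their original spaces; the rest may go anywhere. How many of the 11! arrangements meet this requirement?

Let A_j be the event that the j-th constrained one is fixed. By inclusion-exclusion over the 3 events:
Σ_{j=0}^{3} (-1)^j C(3,j)(11-j)!
= C(3,0)·11! - C(3,1)·10! + C(3,2)·9! - C(3,3)·8!
= 39916800 - 10886400 + 1088640 - 40320
= 30078720

30078720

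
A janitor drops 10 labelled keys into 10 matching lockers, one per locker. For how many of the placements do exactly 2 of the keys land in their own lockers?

667485

Pick the 2 fixed positions: C(10,2) = 45 ways.
The other 8 form a derangement: !8 = 14833.
Total: 45 × 14833 = 667485.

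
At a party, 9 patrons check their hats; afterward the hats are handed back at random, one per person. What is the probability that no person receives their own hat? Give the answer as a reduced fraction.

16687/45360

Favorable outcomes: !9 = 133496.
Total outcomes: 9! = 362880.
Probability = 133496/362880 = 16687/45360.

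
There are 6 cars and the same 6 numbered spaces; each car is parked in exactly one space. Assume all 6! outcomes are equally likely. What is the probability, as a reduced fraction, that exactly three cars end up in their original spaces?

1/18

Favorable outcomes: C(6,3)·!3 = 20·2 = 40.
Total outcomes: 6! = 720.
Probability = 40/720 = 1/18.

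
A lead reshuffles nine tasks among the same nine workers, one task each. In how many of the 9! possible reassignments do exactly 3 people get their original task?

22260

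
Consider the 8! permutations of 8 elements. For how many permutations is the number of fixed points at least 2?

Sum C(8,i)·!(8-i) for i = 2..8:
  i=2: C(8,2)·!6 = 28·265 = 7420
  i=3: C(8,3)·!5 = 56·44 = 2464
  i=4: C(8,4)·!4 = 70·9 = 630
  i=5: C(8,5)·!3 = 56·2 = 112
  i=6: C(8,6)·!2 = 28·1 = 28
  i=7: C(8,7)·!1 = 8·0 = 0
  i=8: C(8,8)·!0 = 1·1 = 1
Total = 10655.

10655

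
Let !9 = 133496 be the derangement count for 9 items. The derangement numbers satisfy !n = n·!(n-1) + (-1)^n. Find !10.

!10 = 10·133496 + 1 = 1334961.

1334961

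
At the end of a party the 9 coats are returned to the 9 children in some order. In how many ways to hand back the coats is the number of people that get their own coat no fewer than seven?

37

# with exactly i fixed is C(9,i)·!(9-i); sum over i=7..9:
  i=7: C(9,7)·!2 = 36·1 = 36
  i=8: C(9,8)·!1 = 9·0 = 0
  i=9: C(9,9)·!0 = 1·1 = 1
Total = 37.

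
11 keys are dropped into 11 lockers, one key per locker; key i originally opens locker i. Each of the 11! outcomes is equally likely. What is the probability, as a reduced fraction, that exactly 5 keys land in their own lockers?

Favorable outcomes: C(11,5)·!6 = 462·265 = 122430.
Total outcomes: 11! = 39916800.
Probability = 122430/39916800 = 53/17280.

53/17280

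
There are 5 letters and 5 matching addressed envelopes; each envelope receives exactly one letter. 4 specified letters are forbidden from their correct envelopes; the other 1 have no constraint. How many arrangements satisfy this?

53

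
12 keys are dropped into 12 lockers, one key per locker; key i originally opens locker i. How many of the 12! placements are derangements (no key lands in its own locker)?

176214841

The subfactorial !12 = [12!/e] (nearest integer).
12! = 479001600, and 479001600/e ≈ 176214840.93, so !12 = 176214841.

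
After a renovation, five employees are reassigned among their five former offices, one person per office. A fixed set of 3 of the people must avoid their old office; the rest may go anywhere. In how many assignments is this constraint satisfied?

64

Inclusion-exclusion on the 3 forbidden self-matches:
Σ_{j=0}^{3} (-1)^j C(3,j)(5-j)!
= C(3,0)·5! - C(3,1)·4! + C(3,2)·3! - C(3,3)·2!
= 120 - 72 + 18 - 2
= 64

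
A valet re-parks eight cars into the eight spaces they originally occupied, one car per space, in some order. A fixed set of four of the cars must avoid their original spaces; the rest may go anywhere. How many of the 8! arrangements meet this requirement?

Inclusion-exclusion on the 4 forbidden self-matches:
Σ_{j=0}^{4} (-1)^j C(4,j)(8-j)!
= C(4,0)·8! - C(4,1)·7! + C(4,2)·6! - C(4,3)·5! + C(4,4)·4!
= 40320 - 20160 + 4320 - 480 + 24
= 24024

24024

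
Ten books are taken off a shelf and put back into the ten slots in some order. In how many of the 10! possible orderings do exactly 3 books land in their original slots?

Pick the 3 fixed positions: C(10,3) = 120 ways.
The remaining 7 must be deranged: !7 = 1854.
Total: 120 × 1854 = 222480.

222480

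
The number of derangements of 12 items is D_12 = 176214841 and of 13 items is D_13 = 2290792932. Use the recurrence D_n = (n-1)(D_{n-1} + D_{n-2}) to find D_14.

32071101049

D_14 = (14-1)·(D_13 + D_12) = 13·(2290792932 + 176214841) = 13·2467007773 = 32071101049.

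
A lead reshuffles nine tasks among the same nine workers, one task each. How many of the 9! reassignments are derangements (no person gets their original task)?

!9 is the nearest integer to 9!/e.
9! = 362880, and 362880/e ≈ 133496.09, so !9 = 133496.

133496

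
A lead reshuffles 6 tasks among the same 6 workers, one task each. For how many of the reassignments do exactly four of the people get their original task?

Pick the 4 fixed positions: C(6,4) = 15 ways.
The other 2 form a derangement: !2 = 1.
Total: 15 × 1 = 15.

15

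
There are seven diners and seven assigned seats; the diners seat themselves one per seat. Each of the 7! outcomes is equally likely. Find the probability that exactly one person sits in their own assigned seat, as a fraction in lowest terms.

53/144

Favorable outcomes: C(7,1)·!6 = 7·265 = 1855.
Total outcomes: 7! = 5040.
Probability = 1855/5040 = 53/144.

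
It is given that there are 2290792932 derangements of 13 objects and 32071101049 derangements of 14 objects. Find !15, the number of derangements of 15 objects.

481066515734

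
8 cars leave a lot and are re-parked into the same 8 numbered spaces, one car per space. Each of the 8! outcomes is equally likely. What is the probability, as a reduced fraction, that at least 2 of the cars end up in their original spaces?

2131/8064

Favorable outcomes: Σ_{i≥2} C(8,i)·!(8-i) = 28·265 + 56·44 + 70·9 + 56·2 + 28·1 + 8·0 + 1·1 = 10655.
Total outcomes: 8! = 40320.
Probability = 10655/40320 = 2131/8064.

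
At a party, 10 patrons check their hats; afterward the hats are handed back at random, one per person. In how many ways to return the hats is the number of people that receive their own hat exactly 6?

1890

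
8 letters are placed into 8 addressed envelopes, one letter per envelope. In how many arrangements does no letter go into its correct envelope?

Use !n = n·!(n-1) + (-1)^n.
!8 = 8·1854 + 1 = 14833

14833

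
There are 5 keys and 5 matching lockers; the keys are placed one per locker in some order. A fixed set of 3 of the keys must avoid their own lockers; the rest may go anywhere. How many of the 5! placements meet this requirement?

64

Let A_j be the event that the j-th constrained one is fixed. By inclusion-exclusion over the 3 events:
Σ_{j=0}^{3} (-1)^j C(3,j)(5-j)!
= C(3,0)·5! - C(3,1)·4! + C(3,2)·3! - C(3,3)·2!
= 120 - 72 + 18 - 2
= 64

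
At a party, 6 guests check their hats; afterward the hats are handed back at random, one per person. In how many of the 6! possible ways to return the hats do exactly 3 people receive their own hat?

Pick the 3 fixed positions: C(6,3) = 20 ways.
The other 3 form a derangement: !3 = 2.
Total: 20 × 2 = 40.

40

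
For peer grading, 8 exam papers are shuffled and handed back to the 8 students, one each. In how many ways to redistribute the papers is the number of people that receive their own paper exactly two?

7420

Choose which 2 of the 8 are fixed: C(8,2) = 28.
The remaining 6 must be deranged: !6 = 265.
Total: 28 × 265 = 7420.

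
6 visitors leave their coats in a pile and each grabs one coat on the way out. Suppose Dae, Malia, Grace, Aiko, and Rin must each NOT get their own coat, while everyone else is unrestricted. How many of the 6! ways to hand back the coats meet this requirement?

309

Let A_j be the event that the j-th constrained one is fixed. By inclusion-exclusion over the 5 events:
Σ_{j=0}^{5} (-1)^j C(5,j)(6-j)!
= C(5,0)·6! - C(5,1)·5! + C(5,2)·4! - C(5,3)·3! + C(5,4)·2! - C(5,5)·1!
= 720 - 600 + 240 - 60 + 10 - 1
= 309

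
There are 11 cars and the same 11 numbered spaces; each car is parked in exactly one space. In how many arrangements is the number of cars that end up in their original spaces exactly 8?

Pick the 8 fixed positions: C(11,8) = 165 ways.
The other 3 form a derangement: !3 = 2.
Total: 165 × 2 = 330.

330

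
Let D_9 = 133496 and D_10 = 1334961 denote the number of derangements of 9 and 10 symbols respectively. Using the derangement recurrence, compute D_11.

D_11 = (11-1)·(D_10 + D_9) = 10·(1334961 + 133496) = 10·1468457 = 14684570.

14684570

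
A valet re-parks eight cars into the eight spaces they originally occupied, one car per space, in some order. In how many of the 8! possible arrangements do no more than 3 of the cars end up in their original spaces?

39549

# with exactly i fixed is C(8,i)·!(8-i); sum over i=0..3:
  i=0: C(8,0)·!8 = 1·14833 = 14833
  i=1: C(8,1)·!7 = 8·1854 = 14832
  i=2: C(8,2)·!6 = 28·265 = 7420
  i=3: C(8,3)·!5 = 56·44 = 2464
Total = 39549.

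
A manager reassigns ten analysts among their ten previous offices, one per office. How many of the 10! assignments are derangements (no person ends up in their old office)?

Recurrence: !10 = 10·!9 + (-1)^10.
!10 = 10·133496 + 1 = 1334961

1334961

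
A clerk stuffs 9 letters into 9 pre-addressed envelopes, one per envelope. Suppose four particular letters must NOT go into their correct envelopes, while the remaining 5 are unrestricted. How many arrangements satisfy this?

Inclusion-exclusion on the 4 forbidden self-matches:
Σ_{j=0}^{4} (-1)^j C(4,j)(9-j)!
= C(4,0)·9! - C(4,1)·8! + C(4,2)·7! - C(4,3)·6! + C(4,4)·5!
= 362880 - 161280 + 30240 - 2880 + 120
= 229080

229080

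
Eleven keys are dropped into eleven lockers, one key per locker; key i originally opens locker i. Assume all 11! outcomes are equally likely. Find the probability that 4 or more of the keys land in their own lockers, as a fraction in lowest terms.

Favorable outcomes: Σ_{i≥4} C(11,i)·!(11-i) = 330·1854 + 462·265 + 462·44 + 330·9 + 165·2 + 55·1 + 11·0 + 1·1 = 757934.
Total outcomes: 11! = 39916800.
Probability = 757934/39916800 = 378967/19958400.

378967/19958400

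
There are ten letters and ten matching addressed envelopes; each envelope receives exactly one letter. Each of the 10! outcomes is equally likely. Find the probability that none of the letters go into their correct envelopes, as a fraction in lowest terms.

Favorable outcomes: !10 = 1334961.
Total outcomes: 10! = 3628800.
Probability = 1334961/3628800 = 16481/44800.

16481/44800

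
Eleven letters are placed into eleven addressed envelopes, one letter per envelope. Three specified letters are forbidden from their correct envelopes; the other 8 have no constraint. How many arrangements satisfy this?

Inclusion-exclusion on the 3 forbidden self-matches:
Σ_{j=0}^{3} (-1)^j C(3,j)(11-j)!
= C(3,0)·11! - C(3,1)·10! + C(3,2)·9! - C(3,3)·8!
= 39916800 - 10886400 + 1088640 - 40320
= 30078720

30078720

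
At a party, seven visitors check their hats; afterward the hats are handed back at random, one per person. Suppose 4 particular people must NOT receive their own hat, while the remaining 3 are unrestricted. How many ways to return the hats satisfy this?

Let A_j be the event that the j-th constrained one is fixed. By inclusion-exclusion over the 4 events:
Σ_{j=0}^{4} (-1)^j C(4,j)(7-j)!
= C(4,0)·7! - C(4,1)·6! + C(4,2)·5! - C(4,3)·4! + C(4,4)·3!
= 5040 - 2880 + 720 - 96 + 6
= 2790

2790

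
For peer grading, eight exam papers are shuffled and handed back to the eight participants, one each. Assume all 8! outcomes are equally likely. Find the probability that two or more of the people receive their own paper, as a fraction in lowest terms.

Favorable outcomes: Σ_{i≥2} C(8,i)·!(8-i) = 28·265 + 56·44 + 70·9 + 56·2 + 28·1 + 8·0 + 1·1 = 10655.
Total outcomes: 8! = 40320.
Probability = 10655/40320 = 2131/8064.

2131/8064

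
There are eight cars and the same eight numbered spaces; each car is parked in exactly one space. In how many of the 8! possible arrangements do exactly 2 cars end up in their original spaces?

7420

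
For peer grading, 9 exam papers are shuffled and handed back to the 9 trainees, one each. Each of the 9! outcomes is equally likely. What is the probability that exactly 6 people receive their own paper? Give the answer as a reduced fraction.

1/2160

Favorable outcomes: C(9,6)·!3 = 84·2 = 168.
Total outcomes: 9! = 362880.
Probability = 168/362880 = 1/2160.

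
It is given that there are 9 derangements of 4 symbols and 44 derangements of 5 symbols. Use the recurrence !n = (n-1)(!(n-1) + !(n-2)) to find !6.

!6 = (6-1)·(!5 + !4) = 5·(44 + 9) = 5·53 = 265.

265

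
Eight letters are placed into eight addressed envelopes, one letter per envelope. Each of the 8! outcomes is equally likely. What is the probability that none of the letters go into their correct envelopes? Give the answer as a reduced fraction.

Favorable outcomes: !8 = 14833.
Total outcomes: 8! = 40320.
Probability = 14833/40320 = 2119/5760.

2119/5760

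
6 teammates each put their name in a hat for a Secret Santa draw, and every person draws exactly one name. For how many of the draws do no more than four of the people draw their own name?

# with exactly i fixed is C(6,i)·!(6-i); sum over i=0..4:
  i=0: C(6,0)·!6 = 1·265 = 265
  i=1: C(6,1)·!5 = 6·44 = 264
  i=2: C(6,2)·!4 = 15·9 = 135
  i=3: C(6,3)·!3 = 20·2 = 40
  i=4: C(6,4)·!2 = 15·1 = 15
Total = 719.

719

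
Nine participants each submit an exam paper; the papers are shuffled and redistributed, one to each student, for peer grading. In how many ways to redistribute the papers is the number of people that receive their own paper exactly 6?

168

Pick the 6 fixed positions: C(9,6) = 84 ways.
The other 3 form a derangement: !3 = 2.
Total: 84 × 2 = 168.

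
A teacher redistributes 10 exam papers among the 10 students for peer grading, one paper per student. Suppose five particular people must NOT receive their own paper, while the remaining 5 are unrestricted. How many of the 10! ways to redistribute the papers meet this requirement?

Let A_j be the event that the j-th constrained one is fixed. By inclusion-exclusion over the 5 events:
Σ_{j=0}^{5} (-1)^j C(5,j)(10-j)!
= C(5,0)·10! - C(5,1)·9! + C(5,2)·8! - C(5,3)·7! + C(5,4)·6! - C(5,5)·5!
= 3628800 - 1814400 + 403200 - 50400 + 3600 - 120
= 2170680

2170680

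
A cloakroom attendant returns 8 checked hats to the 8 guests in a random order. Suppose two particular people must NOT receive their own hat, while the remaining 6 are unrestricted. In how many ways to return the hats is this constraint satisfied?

30960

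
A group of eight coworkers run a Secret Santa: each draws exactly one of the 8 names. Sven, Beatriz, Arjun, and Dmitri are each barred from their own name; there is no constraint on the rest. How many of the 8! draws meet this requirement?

24024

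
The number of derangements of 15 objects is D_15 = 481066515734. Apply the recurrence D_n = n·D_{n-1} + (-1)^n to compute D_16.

D_16 = 16·481066515734 + 1 = 7697064251745.

7697064251745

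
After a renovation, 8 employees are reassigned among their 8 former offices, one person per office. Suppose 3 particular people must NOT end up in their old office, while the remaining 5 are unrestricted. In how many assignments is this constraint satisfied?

Inclusion-exclusion on the 3 forbidden self-matches:
Σ_{j=0}^{3} (-1)^j C(3,j)(8-j)!
= C(3,0)·8! - C(3,1)·7! + C(3,2)·6! - C(3,3)·5!
= 40320 - 15120 + 2160 - 120
= 27240

27240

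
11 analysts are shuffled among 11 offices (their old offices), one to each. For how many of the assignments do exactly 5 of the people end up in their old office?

Pick the 5 fixed positions: C(11,5) = 462 ways.
The remaining 6 must be deranged: !6 = 265.
Total: 462 × 265 = 122430.

122430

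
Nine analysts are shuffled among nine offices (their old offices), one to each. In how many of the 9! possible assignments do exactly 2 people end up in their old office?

66744

Choose which 2 of the 9 are fixed: C(9,2) = 36.
The remaining 7 must be deranged: !7 = 1854.
Total: 36 × 1854 = 66744.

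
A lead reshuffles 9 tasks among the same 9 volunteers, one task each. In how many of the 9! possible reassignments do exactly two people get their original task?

66744

Pick the 2 fixed positions: C(9,2) = 36 ways.
The remaining 7 must be deranged: !7 = 1854.
Total: 36 × 1854 = 66744.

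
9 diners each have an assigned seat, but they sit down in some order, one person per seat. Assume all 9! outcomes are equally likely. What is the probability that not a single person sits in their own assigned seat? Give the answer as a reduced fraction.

16687/45360

Favorable outcomes: !9 = 133496.
Total outcomes: 9! = 362880.
Probability = 133496/362880 = 16687/45360.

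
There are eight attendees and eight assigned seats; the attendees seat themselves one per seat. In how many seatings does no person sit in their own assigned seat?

!8 = 8! · Σ_{k=0}^{8} (-1)^k/k!
= 8! - 8!/1! + 8!/2! - 8!/3! + 8!/4! - 8!/5! + 8!/6! - 8!/7! + 8!/8!
= 40320 - 40320 + 20160 - 6720 + 1680 - 336 + 56 - 8 + 1
= 14833

14833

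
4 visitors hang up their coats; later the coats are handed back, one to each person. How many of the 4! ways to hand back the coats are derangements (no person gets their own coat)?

9

!4 is the nearest integer to 4!/e.
4! = 24, and 24/e ≈ 8.83, so !4 = 9.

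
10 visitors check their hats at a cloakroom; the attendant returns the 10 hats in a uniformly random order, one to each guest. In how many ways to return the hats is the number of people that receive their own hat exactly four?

55650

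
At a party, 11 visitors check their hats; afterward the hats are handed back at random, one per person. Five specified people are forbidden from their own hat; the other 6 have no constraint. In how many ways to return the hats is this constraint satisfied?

Let A_j be the event that the j-th constrained one is fixed. By inclusion-exclusion over the 5 events:
Σ_{j=0}^{5} (-1)^j C(5,j)(11-j)!
= C(5,0)·11! - C(5,1)·10! + C(5,2)·9! - C(5,3)·8! + C(5,4)·7! - C(5,5)·6!
= 39916800 - 18144000 + 3628800 - 403200 + 25200 - 720
= 25022880

25022880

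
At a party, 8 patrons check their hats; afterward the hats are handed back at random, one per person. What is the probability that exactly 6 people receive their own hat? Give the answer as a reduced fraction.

1/1440

Favorable outcomes: C(8,6)·!2 = 28·1 = 28.
Total outcomes: 8! = 40320.
Probability = 28/40320 = 1/1440.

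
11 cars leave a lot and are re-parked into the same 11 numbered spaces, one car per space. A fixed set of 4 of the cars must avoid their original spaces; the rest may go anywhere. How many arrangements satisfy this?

Let A_j be the event that the j-th constrained one is fixed. By inclusion-exclusion over the 4 events:
Σ_{j=0}^{4} (-1)^j C(4,j)(11-j)!
= C(4,0)·11! - C(4,1)·10! + C(4,2)·9! - C(4,3)·8! + C(4,4)·7!
= 39916800 - 14515200 + 2177280 - 161280 + 5040
= 27422640

27422640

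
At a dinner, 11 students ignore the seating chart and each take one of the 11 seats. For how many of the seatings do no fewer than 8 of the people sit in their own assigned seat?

386

Sum C(11,i)·!(11-i) for i = 8..11:
  i=8: C(11,8)·!3 = 165·2 = 330
  i=9: C(11,9)·!2 = 55·1 = 55
  i=10: C(11,10)·!1 = 11·0 = 0
  i=11: C(11,11)·!0 = 1·1 = 1
Total = 386.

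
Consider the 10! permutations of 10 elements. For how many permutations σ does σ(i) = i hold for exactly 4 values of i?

Choose which 4 of the 10 are fixed: C(10,4) = 210.
The other 6 form a derangement: !6 = 265.
Total: 210 × 265 = 55650.

55650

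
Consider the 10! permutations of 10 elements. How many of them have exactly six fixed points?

Pick the 6 fixed positions: C(10,6) = 210 ways.
The other 4 form a derangement: !4 = 9.
Total: 210 × 9 = 1890.

1890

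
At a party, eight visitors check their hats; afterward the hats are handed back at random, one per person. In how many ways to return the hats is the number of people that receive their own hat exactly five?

112

Pick the 5 fixed positions: C(8,5) = 56 ways.
The remaining 3 must be deranged: !3 = 2.
Total: 56 × 2 = 112.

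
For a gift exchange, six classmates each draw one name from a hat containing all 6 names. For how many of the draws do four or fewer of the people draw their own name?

719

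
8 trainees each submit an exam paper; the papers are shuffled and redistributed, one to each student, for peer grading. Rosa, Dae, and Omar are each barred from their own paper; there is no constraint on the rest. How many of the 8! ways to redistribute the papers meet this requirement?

Inclusion-exclusion on the 3 forbidden self-matches:
Σ_{j=0}^{3} (-1)^j C(3,j)(8-j)!
= C(3,0)·8! - C(3,1)·7! + C(3,2)·6! - C(3,3)·5!
= 40320 - 15120 + 2160 - 120
= 27240

27240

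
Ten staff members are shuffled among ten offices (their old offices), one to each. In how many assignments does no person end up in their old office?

By inclusion-exclusion, !10 = Σ (-1)^k · 10!/k! for k=0..10
= 10! - 10!/1! + 10!/2! - 10!/3! + 10!/4! - 10!/5! + 10!/6! - 10!/7! + 10!/8! - 10!/9! + 10!/10!
= 3628800 - 3628800 + 1814400 - 604800 + 151200 - 30240 + 5040 - 720 + 90 - 10 + 1
= 1334961

1334961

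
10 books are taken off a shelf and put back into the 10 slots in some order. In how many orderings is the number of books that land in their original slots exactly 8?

Pick the 8 fixed positions: C(10,8) = 45 ways.
The other 2 form a derangement: !2 = 1.
Total: 45 × 1 = 45.

45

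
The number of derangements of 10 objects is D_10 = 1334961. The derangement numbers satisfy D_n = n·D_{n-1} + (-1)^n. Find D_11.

D_11 = 11·1334961 - 1 = 14684570.

14684570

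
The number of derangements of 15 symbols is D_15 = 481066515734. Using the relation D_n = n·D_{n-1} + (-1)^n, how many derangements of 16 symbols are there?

7697064251745

D_16 = 16·481066515734 + 1 = 7697064251745.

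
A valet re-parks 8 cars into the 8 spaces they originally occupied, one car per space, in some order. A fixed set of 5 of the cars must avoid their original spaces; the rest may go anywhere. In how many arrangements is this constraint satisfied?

21234

Inclusion-exclusion on the 5 forbidden self-matches:
Σ_{j=0}^{5} (-1)^j C(5,j)(8-j)!
= C(5,0)·8! - C(5,1)·7! + C(5,2)·6! - C(5,3)·5! + C(5,4)·4! - C(5,5)·3!
= 40320 - 25200 + 7200 - 1200 + 120 - 6
= 21234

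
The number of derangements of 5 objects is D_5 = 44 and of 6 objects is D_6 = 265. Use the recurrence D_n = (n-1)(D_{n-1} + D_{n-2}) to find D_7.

D_7 = (7-1)·(D_6 + D_5) = 6·(265 + 44) = 6·309 = 1854.

1854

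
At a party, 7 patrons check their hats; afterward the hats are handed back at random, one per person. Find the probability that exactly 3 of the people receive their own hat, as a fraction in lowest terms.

1/16

Favorable outcomes: C(7,3)·!4 = 35·9 = 315.
Total outcomes: 7! = 5040.
Probability = 315/5040 = 1/16.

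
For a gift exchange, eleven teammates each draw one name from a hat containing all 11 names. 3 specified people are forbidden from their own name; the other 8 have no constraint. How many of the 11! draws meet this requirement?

30078720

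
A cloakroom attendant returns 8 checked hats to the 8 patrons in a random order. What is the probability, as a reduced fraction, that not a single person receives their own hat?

Favorable outcomes: !8 = 14833.
Total outcomes: 8! = 40320.
Probability = 14833/40320 = 2119/5760.

2119/5760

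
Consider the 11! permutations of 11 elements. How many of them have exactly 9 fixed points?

Pick the 9 fixed positions: C(11,9) = 55 ways.
The other 2 form a derangement: !2 = 1.
Total: 55 × 1 = 55.

55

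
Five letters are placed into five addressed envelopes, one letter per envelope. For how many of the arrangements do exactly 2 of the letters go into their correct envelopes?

Pick the 2 fixed positions: C(5,2) = 10 ways.
The remaining 3 must be deranged: !3 = 2.
Total: 10 × 2 = 20.

20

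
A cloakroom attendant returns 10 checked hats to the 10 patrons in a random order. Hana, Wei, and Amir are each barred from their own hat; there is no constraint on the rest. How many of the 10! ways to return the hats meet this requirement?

2656080

Let A_j be the event that the j-th constrained one is fixed. By inclusion-exclusion over the 3 events:
Σ_{j=0}^{3} (-1)^j C(3,j)(10-j)!
= C(3,0)·10! - C(3,1)·9! + C(3,2)·8! - C(3,3)·7!
= 3628800 - 1088640 + 120960 - 5040
= 2656080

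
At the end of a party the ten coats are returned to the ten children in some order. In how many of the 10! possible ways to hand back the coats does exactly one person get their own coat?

Pick the single fixed position: C(10,1) = 10 ways.
The other 9 form a derangement: !9 = 133496.
Total: 10 × 133496 = 1334960.

1334960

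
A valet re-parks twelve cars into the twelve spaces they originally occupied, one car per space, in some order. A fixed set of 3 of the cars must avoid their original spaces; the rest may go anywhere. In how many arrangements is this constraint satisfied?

Let A_j be the event that the j-th constrained one is fixed. By inclusion-exclusion over the 3 events:
Σ_{j=0}^{3} (-1)^j C(3,j)(12-j)!
= C(3,0)·12! - C(3,1)·11! + C(3,2)·10! - C(3,3)·9!
= 479001600 - 119750400 + 10886400 - 362880
= 369774720

369774720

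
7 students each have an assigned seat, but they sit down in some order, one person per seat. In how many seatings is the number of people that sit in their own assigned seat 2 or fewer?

4633

Sum C(7,i)·!(7-i) for i = 0..2:
  i=0: C(7,0)·!7 = 1·1854 = 1854
  i=1: C(7,1)·!6 = 7·265 = 1855
  i=2: C(7,2)·!5 = 21·44 = 924
Total = 4633.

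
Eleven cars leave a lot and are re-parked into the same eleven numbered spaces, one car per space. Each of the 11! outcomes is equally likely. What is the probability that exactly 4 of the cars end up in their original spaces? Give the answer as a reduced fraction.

Favorable outcomes: C(11,4)·!7 = 330·1854 = 611820.
Total outcomes: 11! = 39916800.
Probability = 611820/39916800 = 103/6720.

103/6720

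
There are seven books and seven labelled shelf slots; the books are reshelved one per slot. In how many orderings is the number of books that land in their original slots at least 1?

# with exactly i fixed is C(7,i)·!(7-i); sum over i=1..7:
  i=1: C(7,1)·!6 = 7·265 = 1855
  i=2: C(7,2)·!5 = 21·44 = 924
  i=3: C(7,3)·!4 = 35·9 = 315
  i=4: C(7,4)·!3 = 35·2 = 70
  i=5: C(7,5)·!2 = 21·1 = 21
  i=6: C(7,6)·!1 = 7·0 = 0
  i=7: C(7,7)·!0 = 1·1 = 1
Total = 3186.

3186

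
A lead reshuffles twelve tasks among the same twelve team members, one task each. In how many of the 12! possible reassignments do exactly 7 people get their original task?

34848

Choose which 7 of the 12 are fixed: C(12,7) = 792.
The remaining 5 must be deranged: !5 = 44.
Total: 792 × 44 = 34848.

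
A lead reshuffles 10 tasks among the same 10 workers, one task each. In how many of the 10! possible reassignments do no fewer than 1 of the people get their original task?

2293839

Sum C(10,i)·!(10-i) for i = 1..10:
  i=1: C(10,1)·!9 = 10·133496 = 1334960
  i=2: C(10,2)·!8 = 45·14833 = 667485
  i=3: C(10,3)·!7 = 120·1854 = 222480
  i=4: C(10,4)·!6 = 210·265 = 55650
  i=5: C(10,5)·!5 = 252·44 = 11088
  i=6: C(10,6)·!4 = 210·9 = 1890
  i=7: C(10,7)·!3 = 120·2 = 240
  i=8: C(10,8)·!2 = 45·1 = 45
  i=9: C(10,9)·!1 = 10·0 = 0
  i=10: C(10,10)·!0 = 1·1 = 1
Total = 2293839.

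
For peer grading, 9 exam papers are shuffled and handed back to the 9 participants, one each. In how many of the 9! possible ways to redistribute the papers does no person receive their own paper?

133496

!9 is the nearest integer to 9!/e.
9! = 362880, and 362880/e ≈ 133496.09, so !9 = 133496.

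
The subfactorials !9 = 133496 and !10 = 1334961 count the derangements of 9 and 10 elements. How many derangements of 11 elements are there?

14684570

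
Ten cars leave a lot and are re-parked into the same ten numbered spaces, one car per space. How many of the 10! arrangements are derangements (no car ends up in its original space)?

1334961

Use !n = (n-1)(!(n-1) + !(n-2)).
!10 = 9·(133496 + 14833) = 9·148329 = 1334961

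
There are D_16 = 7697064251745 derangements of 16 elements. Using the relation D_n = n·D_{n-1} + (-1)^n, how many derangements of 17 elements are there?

D_17 = 17·7697064251745 - 1 = 130850092279664.

130850092279664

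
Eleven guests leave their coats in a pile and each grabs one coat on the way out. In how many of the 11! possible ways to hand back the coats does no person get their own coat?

14684570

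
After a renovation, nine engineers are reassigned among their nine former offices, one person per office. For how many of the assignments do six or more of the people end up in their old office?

205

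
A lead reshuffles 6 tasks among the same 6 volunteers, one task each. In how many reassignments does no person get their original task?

Recurrence: !6 = 5·(!5 + !4).
!6 = 5·(44 + 9) = 5·53 = 265

265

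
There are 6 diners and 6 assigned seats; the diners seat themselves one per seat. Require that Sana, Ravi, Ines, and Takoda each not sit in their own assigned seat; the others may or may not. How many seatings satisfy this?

362

Inclusion-exclusion on the 4 forbidden self-matches:
Σ_{j=0}^{4} (-1)^j C(4,j)(6-j)!
= C(4,0)·6! - C(4,1)·5! + C(4,2)·4! - C(4,3)·3! + C(4,4)·2!
= 720 - 480 + 144 - 24 + 2
= 362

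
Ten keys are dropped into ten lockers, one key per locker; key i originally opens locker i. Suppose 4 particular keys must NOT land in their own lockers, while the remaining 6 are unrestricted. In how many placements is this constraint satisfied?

2399760

Let A_j be the event that the j-th constrained one is fixed. By inclusion-exclusion over the 4 events:
Σ_{j=0}^{4} (-1)^j C(4,j)(10-j)!
= C(4,0)·10! - C(4,1)·9! + C(4,2)·8! - C(4,3)·7! + C(4,4)·6!
= 3628800 - 1451520 + 241920 - 20160 + 720
= 2399760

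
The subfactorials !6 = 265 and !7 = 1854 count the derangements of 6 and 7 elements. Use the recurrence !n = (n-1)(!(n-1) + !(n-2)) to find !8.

14833

!8 = (8-1)·(!7 + !6) = 7·(1854 + 265) = 7·2119 = 14833.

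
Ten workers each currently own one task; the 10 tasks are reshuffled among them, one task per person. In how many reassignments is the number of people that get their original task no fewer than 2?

958879

Sum C(10,i)·!(10-i) for i = 2..10:
  i=2: C(10,2)·!8 = 45·14833 = 667485
  i=3: C(10,3)·!7 = 120·1854 = 222480
  i=4: C(10,4)·!6 = 210·265 = 55650
  i=5: C(10,5)·!5 = 252·44 = 11088
  i=6: C(10,6)·!4 = 210·9 = 1890
  i=7: C(10,7)·!3 = 120·2 = 240
  i=8: C(10,8)·!2 = 45·1 = 45
  i=9: C(10,9)·!1 = 10·0 = 0
  i=10: C(10,10)·!0 = 1·1 = 1
Total = 958879.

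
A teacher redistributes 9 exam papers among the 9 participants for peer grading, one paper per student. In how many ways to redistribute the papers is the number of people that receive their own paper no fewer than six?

# with exactly i fixed is C(9,i)·!(9-i); sum over i=6..9:
  i=6: C(9,6)·!3 = 84·2 = 168
  i=7: C(9,7)·!2 = 36·1 = 36
  i=8: C(9,8)·!1 = 9·0 = 0
  i=9: C(9,9)·!0 = 1·1 = 1
Total = 205.

205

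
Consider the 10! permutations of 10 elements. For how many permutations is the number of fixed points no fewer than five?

Sum C(10,i)·!(10-i) for i = 5..10:
  i=5: C(10,5)·!5 = 252·44 = 11088
  i=6: C(10,6)·!4 = 210·9 = 1890
  i=7: C(10,7)·!3 = 120·2 = 240
  i=8: C(10,8)·!2 = 45·1 = 45
  i=9: C(10,9)·!1 = 10·0 = 0
  i=10: C(10,10)·!0 = 1·1 = 1
Total = 13264.

13264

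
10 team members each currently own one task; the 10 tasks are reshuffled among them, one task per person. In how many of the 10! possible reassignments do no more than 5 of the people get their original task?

3626624

Sum C(10,i)·!(10-i) for i = 0..5:
  i=0: C(10,0)·!10 = 1·1334961 = 1334961
  i=1: C(10,1)·!9 = 10·133496 = 1334960
  i=2: C(10,2)·!8 = 45·14833 = 667485
  i=3: C(10,3)·!7 = 120·1854 = 222480
  i=4: C(10,4)·!6 = 210·265 = 55650
  i=5: C(10,5)·!5 = 252·44 = 11088
Total = 3626624.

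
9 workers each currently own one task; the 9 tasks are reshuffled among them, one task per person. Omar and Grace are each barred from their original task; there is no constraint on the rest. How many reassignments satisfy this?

Let A_j be the event that the j-th constrained one is fixed. By inclusion-exclusion over the 2 events:
Σ_{j=0}^{2} (-1)^j C(2,j)(9-j)!
= C(2,0)·9! - C(2,1)·8! + C(2,2)·7!
= 362880 - 80640 + 5040
= 287280

287280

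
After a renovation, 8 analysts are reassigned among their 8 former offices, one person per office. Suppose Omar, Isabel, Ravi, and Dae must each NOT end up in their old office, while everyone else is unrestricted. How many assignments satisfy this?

Let A_j be the event that the j-th constrained one is fixed. By inclusion-exclusion over the 4 events:
Σ_{j=0}^{4} (-1)^j C(4,j)(8-j)!
= C(4,0)·8! - C(4,1)·7! + C(4,2)·6! - C(4,3)·5! + C(4,4)·4!
= 40320 - 20160 + 4320 - 480 + 24
= 24024

24024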